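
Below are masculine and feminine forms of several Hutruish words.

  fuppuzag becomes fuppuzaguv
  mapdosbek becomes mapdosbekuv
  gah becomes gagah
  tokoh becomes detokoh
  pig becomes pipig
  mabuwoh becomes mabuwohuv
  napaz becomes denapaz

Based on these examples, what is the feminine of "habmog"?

gah and tokoh both end in -h yet inflect differently (gagah, detokoh), so the final letter is not what conditions the rule; the number of vowels is.
"habmog" has 2 vowels. The stems with 2 vowels (tokoh → detokoh, napaz → denapaz) add the prefix de-.
The other patterns: stems with 1 vowel repeat the first consonant+vowel as a prefix; stems with 3 vowels add -uv.
So habmog → dehabmog.

dehabmog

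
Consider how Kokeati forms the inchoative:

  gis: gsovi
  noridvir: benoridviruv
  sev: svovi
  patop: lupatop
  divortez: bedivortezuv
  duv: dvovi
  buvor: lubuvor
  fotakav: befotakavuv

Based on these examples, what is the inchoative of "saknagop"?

"saknagop" has 3 vowels. The stems with 3 vowels (divortez → bedivortezuv, noridvir → benoridviruv, fotakav → befotakavuv) add be- … -uv around the stem.
So saknagop → besaknagopuv.

besaknagopuv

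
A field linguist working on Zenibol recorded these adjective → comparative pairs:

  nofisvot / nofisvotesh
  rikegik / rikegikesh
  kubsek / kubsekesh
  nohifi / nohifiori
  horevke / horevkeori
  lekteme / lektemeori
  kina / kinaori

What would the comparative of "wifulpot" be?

rikegik and nohifi both have last vowel 'i' yet inflect differently (rikegikesh, nohifiori), so the last vowel is not what conditions the rule; whether the stem ends in a vowel or a consonant is.
"wifulpot" ends in a consonant. The stems ending in a consonant (nofisvot → nofisvotesh, rikegik → rikegikesh, kubsek → kubsekesh) add -esh.
So wifulpot → wifulpotesh.

wifulpotesh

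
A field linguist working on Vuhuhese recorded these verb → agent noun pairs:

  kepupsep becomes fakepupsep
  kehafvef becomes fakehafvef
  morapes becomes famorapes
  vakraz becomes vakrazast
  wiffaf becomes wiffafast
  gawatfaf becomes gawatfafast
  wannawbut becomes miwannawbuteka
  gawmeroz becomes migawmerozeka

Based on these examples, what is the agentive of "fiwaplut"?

mifiwapluteka

kehafvef and wiffaf both end in -f yet inflect differently (fakehafvef, wiffafast), so the final letter is not what conditions the rule; the last vowel is.
"fiwaplut" has last vowel 'u'. The one such stem in the data (wannawbut → miwannawbuteka) adds mi- … -eka around the stem, so the same rule applies.
So fiwaplut → mifiwapluteka.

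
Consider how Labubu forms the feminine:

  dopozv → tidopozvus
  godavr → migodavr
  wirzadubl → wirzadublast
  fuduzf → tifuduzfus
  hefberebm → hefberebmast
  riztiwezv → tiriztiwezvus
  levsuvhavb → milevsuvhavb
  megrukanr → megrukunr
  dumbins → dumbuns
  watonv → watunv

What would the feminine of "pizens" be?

riztiwezv and watonv both end in -v yet inflect differently (tiriztiwezvus, watunv), so the final letter is not what conditions the rule; the second-to-last letter is.
"pizens" has second-to-last letter 'n'. The stems whose second-to-last letter is 'n' (megrukanr → megrukunr, dumbins → dumbuns, watonv → watunv) change the last vowel to 'u'.
The other patterns: stems whose second-to-last letter is 'z' add ti- … -us around the stem; stems whose second-to-last letter is 'v' add the prefix mi-; stems whose second-to-last letter is 'b' add -ast.
So pizens → pizuns.

pizuns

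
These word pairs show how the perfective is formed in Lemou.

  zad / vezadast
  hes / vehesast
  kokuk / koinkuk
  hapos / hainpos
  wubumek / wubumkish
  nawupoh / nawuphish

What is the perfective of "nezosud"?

nezosdish

hes and hapos both end in -s yet inflect differently (vehesast, hainpos), so the final letter is not what conditions the rule; the number of vowels is.
"nezosud" has 3 vowels. The stems with 3 vowels (wubumek → wubumkish, nawupoh → nawuphish) delete the last vowel and add -ish.
The other patterns: stems with 1 vowel add ve- … -ast around the stem; stems with 2 vowels insert -in- after the first vowel.
So nezosud → nezosdish.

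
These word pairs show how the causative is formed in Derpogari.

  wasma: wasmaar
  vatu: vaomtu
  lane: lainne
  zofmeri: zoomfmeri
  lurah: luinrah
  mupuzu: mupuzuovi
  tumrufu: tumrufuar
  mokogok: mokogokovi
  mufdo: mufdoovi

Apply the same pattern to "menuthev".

menuthevovi

vatu and mupuzu both end in -u yet inflect differently (vaomtu, mupuzuovi), so the final letter is not what conditions the rule; the first letter is.
"menuthev" begins with m-. The stems beginning with m- (mupuzu → mupuzuovi, mufdo → mufdoovi, mokogok → mokogokovi) add -ovi.
The other patterns: stems beginning with v- or z- insert -om- after the first vowel; stems beginning with l- insert -in- after the first vowel; stems beginning with t- or w- add -ar.
So menuthev → menuthevovi.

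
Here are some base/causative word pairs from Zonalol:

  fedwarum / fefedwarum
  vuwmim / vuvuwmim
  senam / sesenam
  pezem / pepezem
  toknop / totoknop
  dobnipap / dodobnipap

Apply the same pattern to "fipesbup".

fifipesbup

Every pair shown (fedwarum → fefedwarum, vuwmim → vuvuwmim, senam → sesenam, …) follows the same rule: repeat the first consonant+vowel as a prefix.
So fipesbup → fifipesbup.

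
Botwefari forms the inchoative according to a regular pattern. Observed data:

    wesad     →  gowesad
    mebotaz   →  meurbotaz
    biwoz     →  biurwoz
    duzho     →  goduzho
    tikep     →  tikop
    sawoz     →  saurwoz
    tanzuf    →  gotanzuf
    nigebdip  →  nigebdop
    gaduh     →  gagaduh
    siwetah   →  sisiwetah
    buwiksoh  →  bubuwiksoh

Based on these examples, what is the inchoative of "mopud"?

gomopud

mebotaz and siwetah both have last vowel 'a' yet inflect differently (meurbotaz, sisiwetah), so the last vowel is not what conditions the rule; the final letter is.
"mopud" ends in -d. The one such stem in the data (wesad → gowesad) adds the prefix go-, so the same rule applies.
So mopud → gomopud.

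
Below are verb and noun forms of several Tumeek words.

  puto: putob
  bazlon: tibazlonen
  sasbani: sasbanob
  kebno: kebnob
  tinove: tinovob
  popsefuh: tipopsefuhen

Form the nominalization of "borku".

"borku" ends in a vowel. The stems ending in a vowel (kebno → kebnob, puto → putob, tinove → tinovob) drop the final letter and add -ob.
The other pattern: stems ending in a consonant add ti- … -en around the stem.
So borku → borkob.

borkob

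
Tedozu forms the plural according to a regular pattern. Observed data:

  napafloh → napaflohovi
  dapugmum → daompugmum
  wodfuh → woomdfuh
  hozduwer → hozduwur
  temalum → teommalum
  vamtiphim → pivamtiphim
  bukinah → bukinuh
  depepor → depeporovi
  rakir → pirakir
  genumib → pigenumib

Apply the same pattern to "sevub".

seomvub

wodfuh and napafloh both end in -h yet inflect differently (woomdfuh, napaflohovi), so the final letter is not what conditions the rule; the last vowel is.
"sevub" has last vowel 'u'. The stems whose last vowel is 'u' (temalum → teommalum, wodfuh → woomdfuh, dapugmum → daompugmum) insert -om- after the first vowel.
The other patterns: stems whose last vowel is 'o' add -ovi; stems whose last vowel is 'i' add the prefix pi-; stems whose last vowel is 'a' or 'e' change the last vowel to 'u'.
So sevub → seomvub.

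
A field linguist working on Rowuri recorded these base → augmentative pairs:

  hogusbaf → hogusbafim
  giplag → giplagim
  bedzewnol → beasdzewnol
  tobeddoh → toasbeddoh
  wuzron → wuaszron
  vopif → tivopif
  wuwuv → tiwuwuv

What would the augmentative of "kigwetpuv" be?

hogusbaf and vopif both end in -f yet inflect differently (hogusbafim, tivopif), so the final letter is not what conditions the rule; the last vowel is.
"kigwetpuv" has last vowel 'u'. The one such stem in the data (wuwuv → tiwuwuv) adds the prefix ti-, so the same rule applies.
So kigwetpuv → tikigwetpuv.

tikigwetpuv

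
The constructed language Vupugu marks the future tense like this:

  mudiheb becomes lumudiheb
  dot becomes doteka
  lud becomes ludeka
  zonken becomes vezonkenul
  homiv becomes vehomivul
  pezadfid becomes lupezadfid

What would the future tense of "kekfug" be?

lud and pezadfid both end in -d yet inflect differently (ludeka, lupezadfid), so the final letter is not what conditions the rule; the number of vowels is.
"kekfug" has 2 vowels. The stems with 2 vowels (zonken → vezonkenul, homiv → vehomivul) add ve- … -ul around the stem.
The other patterns: stems with 1 vowel add -eka; stems with 3 vowels add the prefix lu-.
So kekfug → vekekfugul.

vekekfugul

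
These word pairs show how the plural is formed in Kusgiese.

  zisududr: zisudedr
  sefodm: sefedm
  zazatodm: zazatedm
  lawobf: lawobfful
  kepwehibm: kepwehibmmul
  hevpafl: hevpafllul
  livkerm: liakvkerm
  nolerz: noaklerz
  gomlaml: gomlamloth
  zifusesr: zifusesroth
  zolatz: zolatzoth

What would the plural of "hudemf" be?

"hudemf" has second-to-last letter 'm'. The one such stem in the data (gomlaml → gomlamloth) adds -oth, so the same rule applies.
The other patterns: stems whose second-to-last letter is 'd' change the last vowel to 'e'; stems whose second-to-last letter is 'b' or 'f' double the final consonant and add -ul; stems whose second-to-last letter is 'r' insert -ak- after the first vowel.
So hudemf → hudemfoth.

hudemfoth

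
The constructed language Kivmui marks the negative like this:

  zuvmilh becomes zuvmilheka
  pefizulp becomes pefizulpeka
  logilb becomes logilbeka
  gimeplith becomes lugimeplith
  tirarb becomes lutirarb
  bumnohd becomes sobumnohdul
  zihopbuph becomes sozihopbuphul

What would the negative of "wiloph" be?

sowilophul

"wiloph" has second-to-last letter 'p'. The one such stem in the data (zihopbuph → sozihopbuphul) adds so- … -ul around the stem, so the same rule applies.
The other patterns: stems whose second-to-last letter is 'l' add -eka; stems whose second-to-last letter is 'r' or 't' add the prefix lu-.
So wiloph → sowilophul.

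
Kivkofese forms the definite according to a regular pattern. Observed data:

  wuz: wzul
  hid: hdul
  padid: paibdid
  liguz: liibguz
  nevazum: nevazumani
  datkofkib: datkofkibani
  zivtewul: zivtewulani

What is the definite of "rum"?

hid and padid both end in -d yet inflect differently (hdul, paibdid), so the final letter is not what conditions the rule; the number of vowels is.
"rum" has 1 vowel. The stems with 1 vowel (wuz → wzul, hid → hdul) delete the last vowel and add -ul.
So rum → rmul.

rmul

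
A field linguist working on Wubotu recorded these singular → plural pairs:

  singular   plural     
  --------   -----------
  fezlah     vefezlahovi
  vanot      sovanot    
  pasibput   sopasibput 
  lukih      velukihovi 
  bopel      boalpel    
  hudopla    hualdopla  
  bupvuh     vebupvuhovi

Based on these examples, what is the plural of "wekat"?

sowekat

bupvuh and pasibput both have last vowel 'u' yet inflect differently (vebupvuhovi, sopasibput), so the last vowel is not what conditions the rule; the final letter is.
"wekat" ends in -t. The stems ending in -t (vanot → sovanot, pasibput → sopasibput) add the prefix so-.
The other patterns: stems ending in -h add ve- … -ovi around the stem; stems ending in -a or -l insert -al- after the first vowel.
So wekat → sowekat.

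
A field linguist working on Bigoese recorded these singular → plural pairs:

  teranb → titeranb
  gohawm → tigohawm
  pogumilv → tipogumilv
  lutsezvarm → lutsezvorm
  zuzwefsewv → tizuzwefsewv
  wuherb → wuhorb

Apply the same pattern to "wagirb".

wuherb and teranb both end in -b yet inflect differently (wuhorb, titeranb), so the final letter is not what conditions the rule; the second-to-last letter is.
"wagirb" has second-to-last letter 'r'. The stems whose second-to-last letter is 'r' (wuherb → wuhorb, lutsezvarm → lutsezvorm) change the last vowel to 'o'.
So wagirb → wagorb.

wagorb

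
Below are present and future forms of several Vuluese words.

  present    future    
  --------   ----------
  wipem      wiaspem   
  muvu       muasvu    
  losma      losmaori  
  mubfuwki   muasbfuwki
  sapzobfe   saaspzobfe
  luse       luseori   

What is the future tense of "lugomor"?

luse and sapzobfe both end in -e yet inflect differently (luseori, saaspzobfe), so the final letter is not what conditions the rule; the first letter is.
"lugomor" begins with l-. The stems beginning with l- (luse → luseori, losma → losmaori) add -ori.
So lugomor → lugomorori.

lugomorori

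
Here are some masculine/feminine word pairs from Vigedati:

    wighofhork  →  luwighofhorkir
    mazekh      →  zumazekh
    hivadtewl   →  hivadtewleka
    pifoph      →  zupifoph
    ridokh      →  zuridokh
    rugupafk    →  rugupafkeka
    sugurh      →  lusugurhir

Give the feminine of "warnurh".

rugupafk and wighofhork both end in -k yet inflect differently (rugupafkeka, luwighofhorkir), so the final letter is not what conditions the rule; the second-to-last letter is.
"warnurh" has second-to-last letter 'r'. The stems whose second-to-last letter is 'r' (sugurh → lusugurhir, wighofhork → luwighofhorkir) add lu- … -ir around the stem.
So warnurh → luwarnurhir.

luwarnurhir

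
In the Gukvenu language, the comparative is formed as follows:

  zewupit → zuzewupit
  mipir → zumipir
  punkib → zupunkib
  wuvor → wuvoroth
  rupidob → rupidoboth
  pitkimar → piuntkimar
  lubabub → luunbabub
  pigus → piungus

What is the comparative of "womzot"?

mipir and wuvor both end in -r yet inflect differently (zumipir, wuvoroth), so the final letter is not what conditions the rule; the last vowel is.
"womzot" has last vowel 'o'. The stems whose last vowel is 'o' (wuvor → wuvoroth, rupidob → rupidoboth) add -oth.
The other patterns: stems whose last vowel is 'i' add the prefix zu-; stems whose last vowel is 'a' or 'u' insert -un- after the first vowel.
So womzot → womzototh.

womzototh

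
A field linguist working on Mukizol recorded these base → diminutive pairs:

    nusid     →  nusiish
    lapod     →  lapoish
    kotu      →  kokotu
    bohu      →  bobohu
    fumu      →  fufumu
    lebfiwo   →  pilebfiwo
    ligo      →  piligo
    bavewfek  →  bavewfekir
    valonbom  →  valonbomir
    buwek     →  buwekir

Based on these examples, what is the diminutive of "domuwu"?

dodomuwu

lapod and lebfiwo both have last vowel 'o' yet inflect differently (lapoish, pilebfiwo), so the last vowel is not what conditions the rule; the final letter is.
"domuwu" ends in -u. The stems ending in -u (kotu → kokotu, bohu → bobohu, fumu → fufumu) repeat the first consonant+vowel as a prefix.
So domuwu → dodomuwu.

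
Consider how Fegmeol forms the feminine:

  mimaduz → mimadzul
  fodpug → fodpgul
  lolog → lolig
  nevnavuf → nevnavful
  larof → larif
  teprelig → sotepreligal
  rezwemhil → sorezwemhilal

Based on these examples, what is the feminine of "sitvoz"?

sitviz

fodpug and teprelig both end in -g yet inflect differently (fodpgul, sotepreligal), so the final letter is not what conditions the rule; the last vowel is.
"sitvoz" has last vowel 'o'. The stems whose last vowel is 'o' (lolog → lolig, larof → larif) change the last vowel to 'i'.
The other patterns: stems whose last vowel is 'u' delete the last vowel and add -ul; stems whose last vowel is 'i' add so- … -al around the stem.
So sitvoz → sitviz.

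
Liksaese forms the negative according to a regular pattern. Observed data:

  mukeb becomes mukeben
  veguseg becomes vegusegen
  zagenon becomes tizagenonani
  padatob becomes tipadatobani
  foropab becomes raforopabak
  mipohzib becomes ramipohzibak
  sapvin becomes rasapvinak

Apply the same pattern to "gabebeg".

mukeb and padatob both end in -b yet inflect differently (mukeben, tipadatobani), so the final letter is not what conditions the rule; the last vowel is.
"gabebeg" has last vowel 'e'. The stems whose last vowel is 'e' (mukeb → mukeben, veguseg → vegusegen) add -en.
The other patterns: stems whose last vowel is 'o' add ti- … -ani around the stem; stems whose last vowel is 'a' or 'i' add ra- … -ak around the stem.
So gabebeg → gabebegen.

gabebegen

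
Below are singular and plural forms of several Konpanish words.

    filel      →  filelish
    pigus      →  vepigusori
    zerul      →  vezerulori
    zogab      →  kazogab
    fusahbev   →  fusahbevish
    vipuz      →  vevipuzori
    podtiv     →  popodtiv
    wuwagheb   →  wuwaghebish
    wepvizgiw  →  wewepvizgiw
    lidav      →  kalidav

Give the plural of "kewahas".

kakewahas

"kewahas" has last vowel 'a'. The stems whose last vowel is 'a' (lidav → kalidav, zogab → kazogab) add the prefix ka-.
So kewahas → kakewahas.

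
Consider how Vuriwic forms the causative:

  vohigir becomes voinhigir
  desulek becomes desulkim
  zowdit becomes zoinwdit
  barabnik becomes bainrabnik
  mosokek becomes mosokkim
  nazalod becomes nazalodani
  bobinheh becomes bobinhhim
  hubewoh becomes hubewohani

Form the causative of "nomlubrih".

barabnik and desulek both end in -k yet inflect differently (bainrabnik, desulkim), so the final letter is not what conditions the rule; the last vowel is.
"nomlubrih" has last vowel 'i'. The stems whose last vowel is 'i' (barabnik → bainrabnik, vohigir → voinhigir, zowdit → zoinwdit) insert -in- after the first vowel.
The other patterns: stems whose last vowel is 'o' add -ani; stems whose last vowel is 'e' delete the last vowel and add -im.
So nomlubrih → noinmlubrih.

noinmlubrih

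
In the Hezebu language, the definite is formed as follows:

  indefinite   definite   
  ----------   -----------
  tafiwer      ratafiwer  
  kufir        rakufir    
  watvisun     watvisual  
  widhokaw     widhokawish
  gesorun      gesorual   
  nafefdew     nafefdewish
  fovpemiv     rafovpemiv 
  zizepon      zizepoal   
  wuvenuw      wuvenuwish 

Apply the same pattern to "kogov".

rakogov

gesorun and wuvenuw both have last vowel 'u' yet inflect differently (gesorual, wuvenuwish), so the last vowel is not what conditions the rule; the final letter is.
"kogov" ends in -v. The one such stem in the data (fovpemiv → rafovpemiv) adds the prefix ra-, so the same rule applies.
The other patterns: stems ending in -n drop the final letter and add -al; stems ending in -w add -ish.
So kogov → rakogov.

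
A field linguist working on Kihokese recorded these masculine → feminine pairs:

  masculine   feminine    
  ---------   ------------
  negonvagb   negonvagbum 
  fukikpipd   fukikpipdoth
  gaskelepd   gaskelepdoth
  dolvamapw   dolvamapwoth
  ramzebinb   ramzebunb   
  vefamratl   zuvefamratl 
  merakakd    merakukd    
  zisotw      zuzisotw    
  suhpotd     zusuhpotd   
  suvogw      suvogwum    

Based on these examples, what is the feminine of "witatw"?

dolvamapw and zisotw both end in -w yet inflect differently (dolvamapwoth, zuzisotw), so the final letter is not what conditions the rule; the second-to-last letter is.
"witatw" has second-to-last letter 't'. The stems whose second-to-last letter is 't' (zisotw → zuzisotw, vefamratl → zuvefamratl, suhpotd → zusuhpotd) add the prefix zu-.
So witatw → zuwitatw.

zuwitatw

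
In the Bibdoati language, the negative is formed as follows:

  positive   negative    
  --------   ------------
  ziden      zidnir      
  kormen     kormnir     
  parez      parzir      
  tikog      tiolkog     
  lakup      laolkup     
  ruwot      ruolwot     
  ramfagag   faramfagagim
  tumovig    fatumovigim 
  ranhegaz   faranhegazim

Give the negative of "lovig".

falovigim

tikog and ramfagag both end in -g yet inflect differently (tiolkog, faramfagagim), so the final letter is not what conditions the rule; the last vowel is.
"lovig" has last vowel 'i'. The one such stem in the data (tumovig → fatumovigim) adds fa- … -im around the stem, so the same rule applies.
The other patterns: stems whose last vowel is 'e' delete the last vowel and add -ir; stems whose last vowel is 'o' or 'u' insert -ol- after the first vowel.
So lovig → falovigim.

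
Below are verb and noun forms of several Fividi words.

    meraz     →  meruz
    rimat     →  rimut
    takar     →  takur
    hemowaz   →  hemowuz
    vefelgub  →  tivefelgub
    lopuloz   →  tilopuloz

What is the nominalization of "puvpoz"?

hemowaz and lopuloz both end in -z yet inflect differently (hemowuz, tilopuloz), so the final letter is not what conditions the rule; the last vowel is.
"puvpoz" has last vowel 'o'. The one such stem in the data (lopuloz → tilopuloz) adds the prefix ti-, so the same rule applies.
So puvpoz → tipuvpoz.

tipuvpoz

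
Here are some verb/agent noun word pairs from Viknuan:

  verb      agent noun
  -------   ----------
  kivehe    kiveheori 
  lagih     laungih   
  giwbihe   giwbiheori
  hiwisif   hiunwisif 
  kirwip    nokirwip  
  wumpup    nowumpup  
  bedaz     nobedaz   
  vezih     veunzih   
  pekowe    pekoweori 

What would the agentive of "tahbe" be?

kirwip and lagih both have last vowel 'i' yet inflect differently (nokirwip, laungih), so the last vowel is not what conditions the rule; the final letter is.
"tahbe" ends in -e. The stems ending in -e (kivehe → kiveheori, giwbihe → giwbiheori, pekowe → pekoweori) add -ori.
The other patterns: stems ending in -p or -z add the prefix no-; stems ending in -f or -h insert -un- after the first vowel.
So tahbe → tahbeori.

tahbeori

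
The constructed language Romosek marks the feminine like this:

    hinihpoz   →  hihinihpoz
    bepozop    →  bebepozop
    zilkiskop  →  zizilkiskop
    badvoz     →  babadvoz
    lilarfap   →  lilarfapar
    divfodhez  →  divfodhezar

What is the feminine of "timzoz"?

bepozop and lilarfap both end in -p yet inflect differently (bebepozop, lilarfapar), so the final letter is not what conditions the rule; the last vowel is.
"timzoz" has last vowel 'o'. The stems whose last vowel is 'o' (hinihpoz → hihinihpoz, bepozop → bebepozop, zilkiskop → zizilkiskop) repeat the first consonant+vowel as a prefix.
The other pattern: stems whose last vowel is 'a' or 'e' add -ar.
So timzoz → titimzoz.

titimzoz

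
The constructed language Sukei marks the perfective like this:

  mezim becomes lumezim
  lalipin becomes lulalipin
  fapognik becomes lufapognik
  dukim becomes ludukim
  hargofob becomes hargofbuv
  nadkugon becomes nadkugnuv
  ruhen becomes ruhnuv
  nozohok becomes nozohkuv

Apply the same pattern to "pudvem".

lalipin and nadkugon both end in -n yet inflect differently (lulalipin, nadkugnuv), so the final letter is not what conditions the rule; the last vowel is.
"pudvem" has last vowel 'e'. The one such stem in the data (ruhen → ruhnuv) deletes the last vowel and adds -uv (as do hargofob, nadkugon), so the same rule applies.
So pudvem → pudvmuv.

pudvmuv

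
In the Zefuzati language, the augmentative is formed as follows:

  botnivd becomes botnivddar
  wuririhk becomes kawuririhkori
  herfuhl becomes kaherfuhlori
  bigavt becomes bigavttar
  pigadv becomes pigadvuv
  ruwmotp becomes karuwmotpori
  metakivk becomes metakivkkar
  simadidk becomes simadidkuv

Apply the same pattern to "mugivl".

metakivk and wuririhk both end in -k yet inflect differently (metakivkkar, kawuririhkori), so the final letter is not what conditions the rule; the second-to-last letter is.
"mugivl" has second-to-last letter 'v'. The stems whose second-to-last letter is 'v' (bigavt → bigavttar, metakivk → metakivkkar, botnivd → botnivddar) double the final consonant and add -ar.
So mugivl → mugivllar.

mugivllar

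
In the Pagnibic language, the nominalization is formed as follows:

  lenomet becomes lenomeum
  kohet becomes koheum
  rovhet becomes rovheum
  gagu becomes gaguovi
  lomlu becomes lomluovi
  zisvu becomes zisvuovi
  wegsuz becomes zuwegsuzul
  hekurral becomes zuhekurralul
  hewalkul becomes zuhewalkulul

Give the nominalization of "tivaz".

"tivaz" ends in -z. The one such stem in the data (wegsuz → zuwegsuzul) adds zu- … -ul around the stem, so the same rule applies.
So tivaz → zutivazul.

zutivazul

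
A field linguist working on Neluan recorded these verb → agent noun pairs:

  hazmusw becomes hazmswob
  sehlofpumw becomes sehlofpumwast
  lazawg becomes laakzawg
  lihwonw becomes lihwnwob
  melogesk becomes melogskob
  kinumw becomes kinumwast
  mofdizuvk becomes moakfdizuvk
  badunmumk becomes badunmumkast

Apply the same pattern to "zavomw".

zavomwast

badunmumk and mofdizuvk both end in -k yet inflect differently (badunmumkast, moakfdizuvk), so the final letter is not what conditions the rule; the second-to-last letter is.
"zavomw" has second-to-last letter 'm'. The stems whose second-to-last letter is 'm' (sehlofpumw → sehlofpumwast, kinumw → kinumwast, badunmumk → badunmumkast) add -ast.
So zavomw → zavomwast.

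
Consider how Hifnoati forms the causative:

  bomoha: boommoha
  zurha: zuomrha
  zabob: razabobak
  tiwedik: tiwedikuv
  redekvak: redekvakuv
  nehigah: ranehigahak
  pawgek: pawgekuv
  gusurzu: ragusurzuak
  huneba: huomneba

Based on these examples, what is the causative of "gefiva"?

geomfiva

redekvak and huneba both have last vowel 'a' yet inflect differently (redekvakuv, huomneba), so the last vowel is not what conditions the rule; the final letter is.
"gefiva" ends in -a. The stems ending in -a (huneba → huomneba, bomoha → boommoha, zurha → zuomrha) insert -om- after the first vowel.
The other patterns: stems ending in -k add -uv; stems ending in -b, -h or -u add ra- … -ak around the stem.
So gefiva → geomfiva.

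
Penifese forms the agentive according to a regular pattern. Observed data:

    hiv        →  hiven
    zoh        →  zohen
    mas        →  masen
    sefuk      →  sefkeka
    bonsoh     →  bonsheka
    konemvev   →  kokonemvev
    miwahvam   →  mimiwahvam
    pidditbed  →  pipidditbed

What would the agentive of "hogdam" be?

hogdmeka

zoh and bonsoh both end in -h yet inflect differently (zohen, bonsheka), so the final letter is not what conditions the rule; the number of vowels is.
"hogdam" has 2 vowels. The stems with 2 vowels (sefuk → sefkeka, bonsoh → bonsheka) delete the last vowel and add -eka.
The other patterns: stems with 1 vowel add -en; stems with 3 vowels repeat the first consonant+vowel as a prefix.
So hogdam → hogdmeka.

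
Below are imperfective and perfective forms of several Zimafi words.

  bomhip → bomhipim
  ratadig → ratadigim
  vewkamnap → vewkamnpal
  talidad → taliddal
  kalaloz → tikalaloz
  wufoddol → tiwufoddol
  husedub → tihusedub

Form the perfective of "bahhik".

bahhikim

"bahhik" has last vowel 'i'. The stems whose last vowel is 'i' (bomhip → bomhipim, ratadig → ratadigim) add -im.
The other patterns: stems whose last vowel is 'a' delete the last vowel and add -al; stems whose last vowel is 'o' or 'u' add the prefix ti-.
So bahhik → bahhikim.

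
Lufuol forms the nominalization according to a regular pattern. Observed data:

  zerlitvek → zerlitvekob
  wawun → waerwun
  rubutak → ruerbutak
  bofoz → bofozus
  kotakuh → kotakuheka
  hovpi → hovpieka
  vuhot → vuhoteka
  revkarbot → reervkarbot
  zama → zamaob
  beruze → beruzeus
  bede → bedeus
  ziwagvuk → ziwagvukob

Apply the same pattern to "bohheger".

rubutak and zerlitvek both end in -k yet inflect differently (ruerbutak, zerlitvekob), so the final letter is not what conditions the rule; the first letter is.
"bohheger" begins with b-. The stems beginning with b- (beruze → beruzeus, bede → bedeus, bofoz → bofozus) add -us.
The other patterns: stems beginning with r- or w- insert -er- after the first vowel; stems beginning with z- add -ob; stems beginning with h-, k- or v- add -eka.
So bohheger → bohhegerus.

bohhegerus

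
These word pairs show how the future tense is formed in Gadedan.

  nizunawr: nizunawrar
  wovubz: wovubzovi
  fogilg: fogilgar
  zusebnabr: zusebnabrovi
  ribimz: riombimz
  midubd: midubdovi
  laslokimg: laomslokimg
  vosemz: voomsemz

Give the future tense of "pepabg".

pepabgovi

vosemz and wovubz both end in -z yet inflect differently (voomsemz, wovubzovi), so the final letter is not what conditions the rule; the second-to-last letter is.
"pepabg" has second-to-last letter 'b'. The stems whose second-to-last letter is 'b' (wovubz → wovubzovi, midubd → midubdovi, zusebnabr → zusebnabrovi) add -ovi.
So pepabg → pepabgovi.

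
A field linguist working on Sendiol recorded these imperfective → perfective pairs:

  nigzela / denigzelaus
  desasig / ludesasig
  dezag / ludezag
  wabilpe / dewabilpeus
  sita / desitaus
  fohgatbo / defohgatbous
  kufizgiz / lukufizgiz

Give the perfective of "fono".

defonous

sita and dezag both have last vowel 'a' yet inflect differently (desitaus, ludezag), so the last vowel is not what conditions the rule; whether the stem ends in a vowel or a consonant is.
"fono" ends in a vowel. The stems ending in a vowel (fohgatbo → defohgatbous, sita → desitaus, wabilpe → dewabilpeus) add de- … -us around the stem.
The other pattern: stems ending in a consonant add the prefix lu-.
So fono → defonous.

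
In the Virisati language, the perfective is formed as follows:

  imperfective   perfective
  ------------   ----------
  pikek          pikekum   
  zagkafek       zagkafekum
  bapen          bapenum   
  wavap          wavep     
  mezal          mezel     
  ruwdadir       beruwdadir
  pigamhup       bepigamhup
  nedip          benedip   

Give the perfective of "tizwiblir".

wavap and pigamhup both end in -p yet inflect differently (wavep, bepigamhup), so the final letter is not what conditions the rule; the last vowel is.
"tizwiblir" has last vowel 'i'. The stems whose last vowel is 'i' (ruwdadir → beruwdadir, nedip → benedip) add the prefix be-.
The other patterns: stems whose last vowel is 'e' add -um; stems whose last vowel is 'a' change the last vowel to 'e'.
So tizwiblir → betizwiblir.

betizwiblir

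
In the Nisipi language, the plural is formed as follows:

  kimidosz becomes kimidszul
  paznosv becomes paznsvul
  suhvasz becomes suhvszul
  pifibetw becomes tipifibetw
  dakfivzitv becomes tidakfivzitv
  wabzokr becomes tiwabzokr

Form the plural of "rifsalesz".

rifsalszul

paznosv and dakfivzitv both end in -v yet inflect differently (paznsvul, tidakfivzitv), so the final letter is not what conditions the rule; the second-to-last letter is.
"rifsalesz" has second-to-last letter 's'. The stems whose second-to-last letter is 's' (kimidosz → kimidszul, paznosv → paznsvul, suhvasz → suhvszul) delete the last vowel and add -ul.
The other pattern: stems whose second-to-last letter is 'k' or 't' add the prefix ti-.
So rifsalesz → rifsalszul.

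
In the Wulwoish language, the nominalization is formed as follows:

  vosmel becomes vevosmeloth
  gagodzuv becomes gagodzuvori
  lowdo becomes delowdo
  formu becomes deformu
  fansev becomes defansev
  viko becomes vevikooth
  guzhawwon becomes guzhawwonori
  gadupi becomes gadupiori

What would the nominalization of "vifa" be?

gagodzuv and fansev both end in -v yet inflect differently (gagodzuvori, defansev), so the final letter is not what conditions the rule; the first letter is.
"vifa" begins with v-. The stems beginning with v- (vosmel → vevosmeloth, viko → vevikooth) add ve- … -oth around the stem.
The other patterns: stems beginning with g- add -ori; stems beginning with f- or l- add the prefix de-.
So vifa → vevifaoth.

vevifaoth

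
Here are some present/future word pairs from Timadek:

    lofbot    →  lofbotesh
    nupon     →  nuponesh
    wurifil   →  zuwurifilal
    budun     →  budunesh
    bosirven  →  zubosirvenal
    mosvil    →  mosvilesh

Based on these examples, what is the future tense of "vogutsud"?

zuvogutsudal

"vogutsud" has 3 vowels. The stems with 3 vowels (bosirven → zubosirvenal, wurifil → zuwurifilal) add zu- … -al around the stem.
The other pattern: stems with 2 vowels add -esh.
So vogutsud → zuvogutsudal.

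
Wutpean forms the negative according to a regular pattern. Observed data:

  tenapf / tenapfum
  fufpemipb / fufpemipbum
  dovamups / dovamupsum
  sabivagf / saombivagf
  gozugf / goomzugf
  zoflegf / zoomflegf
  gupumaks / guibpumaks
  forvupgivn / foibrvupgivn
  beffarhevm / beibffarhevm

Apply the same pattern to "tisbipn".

tisbipnum

tenapf and sabivagf both end in -f yet inflect differently (tenapfum, saombivagf), so the final letter is not what conditions the rule; the second-to-last letter is.
"tisbipn" has second-to-last letter 'p'. The stems whose second-to-last letter is 'p' (tenapf → tenapfum, fufpemipb → fufpemipbum, dovamups → dovamupsum) add -um.
So tisbipn → tisbipnum.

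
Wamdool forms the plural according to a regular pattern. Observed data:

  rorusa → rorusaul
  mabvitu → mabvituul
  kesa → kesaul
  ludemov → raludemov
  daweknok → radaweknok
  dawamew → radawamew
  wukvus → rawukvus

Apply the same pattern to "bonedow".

rabonedow

mabvitu and wukvus both have last vowel 'u' yet inflect differently (mabvituul, rawukvus), so the last vowel is not what conditions the rule; whether the stem ends in a vowel or a consonant is.
"bonedow" ends in a consonant. The stems ending in a consonant (ludemov → raludemov, daweknok → radaweknok, dawamew → radawamew) add the prefix ra-.
So bonedow → rabonedow.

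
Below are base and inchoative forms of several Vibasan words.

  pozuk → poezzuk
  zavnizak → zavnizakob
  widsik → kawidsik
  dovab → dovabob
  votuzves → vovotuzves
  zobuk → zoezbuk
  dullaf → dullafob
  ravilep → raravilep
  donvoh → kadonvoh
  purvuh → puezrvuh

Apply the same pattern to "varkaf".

"varkaf" has last vowel 'a'. The stems whose last vowel is 'a' (dullaf → dullafob, zavnizak → zavnizakob, dovab → dovabob) add -ob.
So varkaf → varkafob.

varkafob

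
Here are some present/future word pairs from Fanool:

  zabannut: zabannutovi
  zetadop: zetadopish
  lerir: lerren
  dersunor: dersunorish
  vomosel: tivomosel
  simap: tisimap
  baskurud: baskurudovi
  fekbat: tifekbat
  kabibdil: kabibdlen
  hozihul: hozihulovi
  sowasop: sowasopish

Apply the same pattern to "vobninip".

vobninpen

hozihul and kabibdil both end in -l yet inflect differently (hozihulovi, kabibdlen), so the final letter is not what conditions the rule; the last vowel is.
"vobninip" has last vowel 'i'. The stems whose last vowel is 'i' (kabibdil → kabibdlen, lerir → lerren) delete the last vowel and add -en.
The other patterns: stems whose last vowel is 'o' add -ish; stems whose last vowel is 'u' add -ovi; stems whose last vowel is 'a' or 'e' add the prefix ti-.
So vobninip → vobninpen.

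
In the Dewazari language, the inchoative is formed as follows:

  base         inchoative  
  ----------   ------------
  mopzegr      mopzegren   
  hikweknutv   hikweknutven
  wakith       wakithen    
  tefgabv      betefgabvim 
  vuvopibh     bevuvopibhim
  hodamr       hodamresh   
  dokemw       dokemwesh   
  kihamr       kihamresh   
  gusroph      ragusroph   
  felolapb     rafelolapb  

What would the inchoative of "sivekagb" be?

sivekagben

"sivekagb" has second-to-last letter 'g'. The one such stem in the data (mopzegr → mopzegren) adds -en, so the same rule applies.
The other patterns: stems whose second-to-last letter is 'b' add be- … -im around the stem; stems whose second-to-last letter is 'm' add -esh; stems whose second-to-last letter is 'p' add the prefix ra-.
So sivekagb → sivekagben.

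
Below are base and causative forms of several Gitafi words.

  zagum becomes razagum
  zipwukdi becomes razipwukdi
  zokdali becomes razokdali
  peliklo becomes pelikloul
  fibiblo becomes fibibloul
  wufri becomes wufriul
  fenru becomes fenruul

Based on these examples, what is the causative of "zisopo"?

razisopo

"zisopo" begins with z-. The stems beginning with z- (zokdali → razokdali, zagum → razagum, zipwukdi → razipwukdi) add the prefix ra-.
So zisopo → razisopo.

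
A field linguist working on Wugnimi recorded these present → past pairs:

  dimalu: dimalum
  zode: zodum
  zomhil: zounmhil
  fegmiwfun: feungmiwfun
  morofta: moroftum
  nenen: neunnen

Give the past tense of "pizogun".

dimalu and fegmiwfun both have last vowel 'u' yet inflect differently (dimalum, feungmiwfun), so the last vowel is not what conditions the rule; whether the stem ends in a vowel or a consonant is.
"pizogun" ends in a consonant. The stems ending in a consonant (zomhil → zounmhil, fegmiwfun → feungmiwfun, nenen → neunnen) insert -un- after the first vowel.
The other pattern: stems ending in a vowel drop the final letter and add -um.
So pizogun → piunzogun.

piunzogun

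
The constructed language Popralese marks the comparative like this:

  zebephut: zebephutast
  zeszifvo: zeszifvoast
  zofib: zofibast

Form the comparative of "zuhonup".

Every pair shown (zebephut → zebephutast, zeszifvo → zeszifvoast, zofib → zofibast) follows the same rule: add -ast.
So zuhonup → zuhonupast.

zuhonupast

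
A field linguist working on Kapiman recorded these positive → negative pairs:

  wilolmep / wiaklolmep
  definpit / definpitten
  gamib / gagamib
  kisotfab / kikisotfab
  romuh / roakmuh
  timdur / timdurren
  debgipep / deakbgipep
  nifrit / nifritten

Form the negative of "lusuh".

luaksuh

gamib and nifrit both have last vowel 'i' yet inflect differently (gagamib, nifritten), so the last vowel is not what conditions the rule; the final letter is.
"lusuh" ends in -h. The one such stem in the data (romuh → roakmuh) inserts -ak- after the first vowel (as do wilolmep, debgipep), so the same rule applies.
So lusuh → luaksuh.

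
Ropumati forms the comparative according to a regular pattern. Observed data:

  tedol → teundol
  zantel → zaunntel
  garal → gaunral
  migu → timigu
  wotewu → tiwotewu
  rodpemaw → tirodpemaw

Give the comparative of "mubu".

garal and rodpemaw both have last vowel 'a' yet inflect differently (gaunral, tirodpemaw), so the last vowel is not what conditions the rule; the final letter is.
"mubu" ends in -u. The stems ending in -u (migu → timigu, wotewu → tiwotewu) add the prefix ti-.
The other pattern: stems ending in -l insert -un- after the first vowel.
So mubu → timubu.

timubu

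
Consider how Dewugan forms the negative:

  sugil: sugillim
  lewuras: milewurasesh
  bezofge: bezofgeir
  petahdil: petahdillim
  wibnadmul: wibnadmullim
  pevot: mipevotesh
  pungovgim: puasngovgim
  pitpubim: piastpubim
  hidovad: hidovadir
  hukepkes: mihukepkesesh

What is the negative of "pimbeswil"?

pimbeswillim

pitpubim and petahdil both have last vowel 'i' yet inflect differently (piastpubim, petahdillim), so the last vowel is not what conditions the rule; the final letter is.
"pimbeswil" ends in -l. The stems ending in -l (petahdil → petahdillim, wibnadmul → wibnadmullim, sugil → sugillim) double the final consonant and add -im.
So pimbeswil → pimbeswillim.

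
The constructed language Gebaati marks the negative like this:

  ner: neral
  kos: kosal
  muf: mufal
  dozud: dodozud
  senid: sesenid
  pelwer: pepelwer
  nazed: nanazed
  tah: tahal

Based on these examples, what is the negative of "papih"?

ner and pelwer both end in -r yet inflect differently (neral, pepelwer), so the final letter is not what conditions the rule; the number of vowels is.
"papih" has 2 vowels. The stems with 2 vowels (nazed → nanazed, senid → sesenid, pelwer → pepelwer) repeat the first consonant+vowel as a prefix.
So papih → papapih.

papapih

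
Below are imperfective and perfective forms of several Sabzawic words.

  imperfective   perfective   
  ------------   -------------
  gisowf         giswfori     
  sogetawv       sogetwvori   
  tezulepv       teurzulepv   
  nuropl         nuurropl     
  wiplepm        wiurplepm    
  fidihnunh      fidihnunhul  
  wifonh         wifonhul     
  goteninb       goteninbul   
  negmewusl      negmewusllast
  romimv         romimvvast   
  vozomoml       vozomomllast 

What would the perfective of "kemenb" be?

sogetawv and tezulepv both end in -v yet inflect differently (sogetwvori, teurzulepv), so the final letter is not what conditions the rule; the second-to-last letter is.
"kemenb" has second-to-last letter 'n'. The stems whose second-to-last letter is 'n' (fidihnunh → fidihnunhul, wifonh → wifonhul, goteninb → goteninbul) add -ul.
So kemenb → kemenbul.

kemenbul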